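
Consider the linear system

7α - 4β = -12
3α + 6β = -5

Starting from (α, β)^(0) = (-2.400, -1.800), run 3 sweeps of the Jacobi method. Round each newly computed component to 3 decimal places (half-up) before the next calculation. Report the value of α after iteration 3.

-1.407

Iteration 1:
  α = (-12 - (-4)·-1.800) / (7) = -2.743
  β = (-5 - (3)·-2.400) / (6) = 0.367
Iteration 2:
  α = (-12 - (-4)·0.367) / (7) = -1.505
  β = (-5 - (3)·-2.743) / (6) = 0.538
Iteration 3:
  α = (-12 - (-4)·0.538) / (7) = -1.407
  β = (-5 - (3)·-1.505) / (6) = -0.081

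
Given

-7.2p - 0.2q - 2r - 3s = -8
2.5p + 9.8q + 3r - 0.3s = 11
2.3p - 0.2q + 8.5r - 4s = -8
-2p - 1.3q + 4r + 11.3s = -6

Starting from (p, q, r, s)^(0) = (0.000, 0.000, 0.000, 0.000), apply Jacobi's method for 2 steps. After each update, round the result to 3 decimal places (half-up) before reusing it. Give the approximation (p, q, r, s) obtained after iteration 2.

(1.563, 1.111, -1.465, 0.128)

Iteration 1:
  p = (-8 - (-0.2)·0.000 - (-2)·0.000 - (-3)·0.000) / (-7.2) = 1.111
  q = (11 - (2.5)·0.000 - (3)·0.000 - (-0.3)·0.000) / (9.8) = 1.122
  r = (-8 - (2.3)·0.000 - (-0.2)·0.000 - (-4)·0.000) / (8.5) = -0.941
  s = (-6 - (-2)·0.000 - (-1.3)·0.000 - (4)·0.000) / (11.3) = -0.531
Iteration 2:
  p = (-8 - (-0.2)·1.122 - (-2)·-0.941 - (-3)·-0.531) / (-7.2) = 1.563
  q = (11 - (2.5)·1.111 - (3)·-0.941 - (-0.3)·-0.531) / (9.8) = 1.111
  r = (-8 - (2.3)·1.111 - (-0.2)·1.122 - (-4)·-0.531) / (8.5) = -1.465
  s = (-6 - (-2)·1.111 - (-1.3)·1.122 - (4)·-0.941) / (11.3) = 0.128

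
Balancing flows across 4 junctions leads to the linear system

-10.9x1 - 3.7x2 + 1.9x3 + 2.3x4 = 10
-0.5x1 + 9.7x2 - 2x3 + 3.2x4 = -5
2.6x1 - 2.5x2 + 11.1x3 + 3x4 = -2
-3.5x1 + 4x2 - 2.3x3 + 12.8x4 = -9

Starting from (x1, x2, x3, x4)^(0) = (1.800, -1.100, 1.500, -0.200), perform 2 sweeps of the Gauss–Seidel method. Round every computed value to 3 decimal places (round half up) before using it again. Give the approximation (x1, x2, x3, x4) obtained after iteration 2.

Iteration 1:
  x1 = (10 - (-3.7)·-1.100 - (1.9)·1.500 - (2.3)·-0.200) / (-10.9) = -0.325
  x2 = (-5 - (-0.5)·-0.325 - (-2)·1.500 - (3.2)·-0.200) / (9.7) = -0.157
  x3 = (-2 - (2.6)·-0.325 - (-2.5)·-0.157 - (3)·-0.200) / (11.1) = -0.085
  x4 = (-9 - (-3.5)·-0.325 - (4)·-0.157 - (-2.3)·-0.085) / (12.8) = -0.758
Iteration 2:
  x1 = (10 - (-3.7)·-0.157 - (1.9)·-0.085 - (2.3)·-0.758) / (-10.9) = -1.039
  x2 = (-5 - (-0.5)·-1.039 - (-2)·-0.085 - (3.2)·-0.758) / (9.7) = -0.336
  x3 = (-2 - (2.6)·-1.039 - (-2.5)·-0.336 - (3)·-0.758) / (11.1) = 0.192
  x4 = (-9 - (-3.5)·-1.039 - (4)·-0.336 - (-2.3)·0.192) / (12.8) = -0.848

(-1.039, -0.336, 0.192, -0.848)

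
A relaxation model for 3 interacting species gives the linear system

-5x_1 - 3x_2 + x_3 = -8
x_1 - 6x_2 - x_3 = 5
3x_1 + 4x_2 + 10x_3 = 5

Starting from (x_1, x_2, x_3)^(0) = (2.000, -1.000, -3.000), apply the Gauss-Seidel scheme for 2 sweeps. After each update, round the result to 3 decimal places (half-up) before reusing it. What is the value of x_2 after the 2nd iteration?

-0.566

Iteration 1:
  x_1 = (-8 - (-3)·-1.000 - (1)·-3.000) / (-5) = 1.600
  x_2 = (5 - (1)·1.600 - (-1)·-3.000) / (-6) = -0.067
  x_3 = (5 - (3)·1.600 - (4)·-0.067) / (10) = 0.047
Iteration 2:
  x_1 = (-8 - (-3)·-0.067 - (1)·0.047) / (-5) = 1.650
  x_2 = (5 - (1)·1.650 - (-1)·0.047) / (-6) = -0.566
  x_3 = (5 - (3)·1.650 - (4)·-0.566) / (10) = 0.231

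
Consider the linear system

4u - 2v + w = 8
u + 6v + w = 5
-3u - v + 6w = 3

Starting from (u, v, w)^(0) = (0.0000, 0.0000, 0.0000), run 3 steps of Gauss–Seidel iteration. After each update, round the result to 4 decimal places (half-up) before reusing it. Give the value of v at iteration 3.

0.2945

Iteration 1:
  u = (8 - (-2)·0.0000 - (1)·0.0000) / (4) = 2.0000
  v = (5 - (1)·2.0000 - (1)·0.0000) / (6) = 0.5000
  w = (3 - (-3)·2.0000 - (-1)·0.5000) / (6) = 1.5833
Iteration 2:
  u = (8 - (-2)·0.5000 - (1)·1.5833) / (4) = 1.8542
  v = (5 - (1)·1.8542 - (1)·1.5833) / (6) = 0.2604
  w = (3 - (-3)·1.8542 - (-1)·0.2604) / (6) = 1.4705
Iteration 3:
  u = (8 - (-2)·0.2604 - (1)·1.4705) / (4) = 1.7626
  v = (5 - (1)·1.7626 - (1)·1.4705) / (6) = 0.2945
  w = (3 - (-3)·1.7626 - (-1)·0.2945) / (6) = 1.4304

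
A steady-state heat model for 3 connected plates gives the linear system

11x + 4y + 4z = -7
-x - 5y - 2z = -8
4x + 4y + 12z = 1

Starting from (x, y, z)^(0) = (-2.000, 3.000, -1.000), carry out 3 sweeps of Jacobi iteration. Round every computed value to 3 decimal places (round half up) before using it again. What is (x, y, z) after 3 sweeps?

(-1.259, 1.988, -0.102)

Iteration 1:
  x = (-7 - (4)·3.000 - (4)·-1.000) / (11) = -1.364
  y = (-8 - (-1)·-2.000 - (-2)·-1.000) / (-5) = 2.400
  z = (1 - (4)·-2.000 - (4)·3.000) / (12) = -0.250
Iteration 2:
  x = (-7 - (4)·2.400 - (4)·-0.250) / (11) = -1.418
  y = (-8 - (-1)·-1.364 - (-2)·-0.250) / (-5) = 1.973
  z = (1 - (4)·-1.364 - (4)·2.400) / (12) = -0.262
Iteration 3:
  x = (-7 - (4)·1.973 - (4)·-0.262) / (11) = -1.259
  y = (-8 - (-1)·-1.418 - (-2)·-0.262) / (-5) = 1.988
  z = (1 - (4)·-1.418 - (4)·1.973) / (12) = -0.102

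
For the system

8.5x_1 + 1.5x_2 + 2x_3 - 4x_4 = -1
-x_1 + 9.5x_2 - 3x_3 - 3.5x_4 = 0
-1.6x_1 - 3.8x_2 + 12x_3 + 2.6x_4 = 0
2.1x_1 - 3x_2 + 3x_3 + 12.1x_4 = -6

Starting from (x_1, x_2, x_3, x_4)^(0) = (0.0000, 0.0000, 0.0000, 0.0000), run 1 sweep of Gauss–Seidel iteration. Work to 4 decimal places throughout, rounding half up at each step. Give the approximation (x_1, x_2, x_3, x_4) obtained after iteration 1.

(-0.1176, -0.0124, -0.0196, -0.4737)

Iteration 1:
  x_1 = (-1 - (1.5)·0.0000 - (2)·0.0000 - (-4)·0.0000) / (8.5) = -0.1176
  x_2 = (0 - (-1)·-0.1176 - (-3)·0.0000 - (-3.5)·0.0000) / (9.5) = -0.0124
  x_3 = (0 - (-1.6)·-0.1176 - (-3.8)·-0.0124 - (2.6)·0.0000) / (12) = -0.0196
  x_4 = (-6 - (2.1)·-0.1176 - (-3)·-0.0124 - (3)·-0.0196) / (12.1) = -0.4737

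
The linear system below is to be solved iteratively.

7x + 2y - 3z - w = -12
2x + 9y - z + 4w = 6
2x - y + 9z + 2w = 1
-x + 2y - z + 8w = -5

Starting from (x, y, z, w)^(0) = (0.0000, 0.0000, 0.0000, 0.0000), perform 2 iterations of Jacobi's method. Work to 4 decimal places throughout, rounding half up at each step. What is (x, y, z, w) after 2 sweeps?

Iteration 1:
  x = (-12 - (2)·0.0000 - (-3)·0.0000 - (-1)·0.0000) / (7) = -1.7143
  y = (6 - (2)·0.0000 - (-1)·0.0000 - (4)·0.0000) / (9) = 0.6667
  z = (1 - (2)·0.0000 - (-1)·0.0000 - (2)·0.0000) / (9) = 0.1111
  w = (-5 - (-1)·0.0000 - (2)·0.0000 - (-1)·0.0000) / (8) = -0.6250
Iteration 2:
  x = (-12 - (2)·0.6667 - (-3)·0.1111 - (-1)·-0.6250) / (7) = -1.9464
  y = (6 - (2)·-1.7143 - (-1)·0.1111 - (4)·-0.6250) / (9) = 1.3377
  z = (1 - (2)·-1.7143 - (-1)·0.6667 - (2)·-0.6250) / (9) = 0.7050
  w = (-5 - (-1)·-1.7143 - (2)·0.6667 - (-1)·0.1111) / (8) = -0.9921

(-1.9464, 1.3377, 0.7050, -0.9921)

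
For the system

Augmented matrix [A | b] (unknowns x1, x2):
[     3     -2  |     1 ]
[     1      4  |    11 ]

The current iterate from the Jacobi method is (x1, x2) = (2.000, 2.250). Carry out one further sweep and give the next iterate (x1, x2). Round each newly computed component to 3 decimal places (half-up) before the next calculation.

(1.833, 2.250)

One sweep:
  x1 = (1 - (-2)·2.250) / (3) = 1.833
  x2 = (11 - (1)·2.000) / (4) = 2.250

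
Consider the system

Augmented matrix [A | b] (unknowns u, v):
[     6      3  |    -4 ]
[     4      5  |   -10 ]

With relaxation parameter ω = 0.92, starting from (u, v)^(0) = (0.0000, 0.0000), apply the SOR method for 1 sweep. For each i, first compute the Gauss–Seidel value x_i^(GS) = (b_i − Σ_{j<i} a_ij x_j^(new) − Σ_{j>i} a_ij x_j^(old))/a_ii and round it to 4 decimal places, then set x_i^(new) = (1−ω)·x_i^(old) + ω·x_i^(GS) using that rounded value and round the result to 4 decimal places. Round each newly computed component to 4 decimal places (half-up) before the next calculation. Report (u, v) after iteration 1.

Iteration 1:
  u: GS value = (-4 - (3)·0.0000) / (6) = -0.6667;  u ← (1−ω)·0.0000 + ω·-0.6667 = -0.6134
  v: GS value = (-10 - (4)·-0.6134) / (5) = -1.5093;  v ← (1−ω)·0.0000 + ω·-1.5093 = -1.3886

(-0.6134, -1.3886)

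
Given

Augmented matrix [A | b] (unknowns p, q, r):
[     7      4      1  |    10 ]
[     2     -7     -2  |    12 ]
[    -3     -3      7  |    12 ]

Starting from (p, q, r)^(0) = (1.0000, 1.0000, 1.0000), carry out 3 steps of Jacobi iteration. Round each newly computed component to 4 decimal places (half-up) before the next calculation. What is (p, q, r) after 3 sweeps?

(2.5277, -1.4985, 1.6268)

Iteration 1:
  p = (10 - (4)·1.0000 - (1)·1.0000) / (7) = 0.7143
  q = (12 - (2)·1.0000 - (-2)·1.0000) / (-7) = -1.7143
  r = (12 - (-3)·1.0000 - (-3)·1.0000) / (7) = 2.5714
Iteration 2:
  p = (10 - (4)·-1.7143 - (1)·2.5714) / (7) = 2.0408
  q = (12 - (2)·0.7143 - (-2)·2.5714) / (-7) = -2.2449
  r = (12 - (-3)·0.7143 - (-3)·-1.7143) / (7) = 1.2857
Iteration 3:
  p = (10 - (4)·-2.2449 - (1)·1.2857) / (7) = 2.5277
  q = (12 - (2)·2.0408 - (-2)·1.2857) / (-7) = -1.4985
  r = (12 - (-3)·2.0408 - (-3)·-2.2449) / (7) = 1.6268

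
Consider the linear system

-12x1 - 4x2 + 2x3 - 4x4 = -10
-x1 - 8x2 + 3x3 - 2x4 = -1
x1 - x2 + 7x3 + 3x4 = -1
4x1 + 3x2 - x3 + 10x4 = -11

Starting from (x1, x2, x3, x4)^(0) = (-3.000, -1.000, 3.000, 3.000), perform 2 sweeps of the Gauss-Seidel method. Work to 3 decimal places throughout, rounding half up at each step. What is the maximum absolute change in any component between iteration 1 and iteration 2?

1.861

Iteration 1:
  x1 = (-10 - (-4)·-1.000 - (2)·3.000 - (-4)·3.000) / (-12) = 0.667
  x2 = (-1 - (-1)·0.667 - (3)·3.000 - (-2)·3.000) / (-8) = 0.417
  x3 = (-1 - (1)·0.667 - (-1)·0.417 - (3)·3.000) / (7) = -1.464
  x4 = (-11 - (4)·0.667 - (3)·0.417 - (-1)·-1.464) / (10) = -1.638
Iteration 2:
  x1 = (-10 - (-4)·0.417 - (2)·-1.464 - (-4)·-1.638) / (-12) = 0.996
  x2 = (-1 - (-1)·0.996 - (3)·-1.464 - (-2)·-1.638) / (-8) = -0.139
  x3 = (-1 - (1)·0.996 - (-1)·-0.139 - (3)·-1.638) / (7) = 0.397
  x4 = (-11 - (4)·0.996 - (3)·-0.139 - (-1)·0.397) / (10) = -1.417
Change: (0.329, -0.556, 1.861, 0.221) → max |·| = 1.861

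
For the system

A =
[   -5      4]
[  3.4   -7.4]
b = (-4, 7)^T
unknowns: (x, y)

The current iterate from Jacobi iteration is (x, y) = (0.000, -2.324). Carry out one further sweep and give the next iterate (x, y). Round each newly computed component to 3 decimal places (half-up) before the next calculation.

One sweep:
  x = (-4 - (4)·-2.324) / (-5) = -1.059
  y = (7 - (3.4)·0.000) / (-7.4) = -0.946

(-1.059, -0.946)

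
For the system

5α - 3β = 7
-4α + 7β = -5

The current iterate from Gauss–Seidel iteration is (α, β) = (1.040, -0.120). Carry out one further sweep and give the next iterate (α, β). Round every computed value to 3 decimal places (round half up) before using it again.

(1.328, 0.045)

One sweep:
  α = (7 - (-3)·-0.120) / (5) = 1.328
  β = (-5 - (-4)·1.328) / (7) = 0.045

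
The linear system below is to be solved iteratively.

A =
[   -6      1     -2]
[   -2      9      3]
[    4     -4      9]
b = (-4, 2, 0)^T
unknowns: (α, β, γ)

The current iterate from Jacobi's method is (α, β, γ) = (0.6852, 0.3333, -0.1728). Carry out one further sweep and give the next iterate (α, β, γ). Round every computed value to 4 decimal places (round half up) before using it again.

One sweep:
  α = (-4 - (1)·0.3333 - (-2)·-0.1728) / (-6) = 0.7798
  β = (2 - (-2)·0.6852 - (3)·-0.1728) / (9) = 0.4321
  γ = (0 - (4)·0.6852 - (-4)·0.3333) / (9) = -0.1564

(0.7798, 0.4321, -0.1564)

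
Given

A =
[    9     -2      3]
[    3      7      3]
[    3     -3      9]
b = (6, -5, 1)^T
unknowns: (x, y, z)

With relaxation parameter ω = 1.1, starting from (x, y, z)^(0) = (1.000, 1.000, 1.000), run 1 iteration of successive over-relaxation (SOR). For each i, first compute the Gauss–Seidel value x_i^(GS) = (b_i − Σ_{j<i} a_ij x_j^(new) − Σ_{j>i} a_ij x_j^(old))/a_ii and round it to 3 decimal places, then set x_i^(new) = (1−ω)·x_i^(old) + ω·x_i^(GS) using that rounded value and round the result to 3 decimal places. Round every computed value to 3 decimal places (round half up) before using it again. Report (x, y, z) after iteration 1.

Iteration 1:
  x: GS value = (6 - (-2)·1.000 - (3)·1.000) / (9) = 0.556;  x ← (1−ω)·1.000 + ω·0.556 = 0.512
  y: GS value = (-5 - (3)·0.512 - (3)·1.000) / (7) = -1.362;  y ← (1−ω)·1.000 + ω·-1.362 = -1.598
  z: GS value = (1 - (3)·0.512 - (-3)·-1.598) / (9) = -0.592;  z ← (1−ω)·1.000 + ω·-0.592 = -0.751

(0.512, -1.598, -0.751)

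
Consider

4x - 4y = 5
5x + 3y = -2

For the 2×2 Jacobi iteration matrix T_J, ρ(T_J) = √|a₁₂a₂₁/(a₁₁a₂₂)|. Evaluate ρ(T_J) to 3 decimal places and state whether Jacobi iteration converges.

a₁₂a₂₁/(a₁₁a₂₂) = (-4)·(5) / ((4)·(3)) = -1.666667
ρ = √|-1.666667| = √1.666667 = 1.291
ρ > 1, so Jacobi diverges

1.291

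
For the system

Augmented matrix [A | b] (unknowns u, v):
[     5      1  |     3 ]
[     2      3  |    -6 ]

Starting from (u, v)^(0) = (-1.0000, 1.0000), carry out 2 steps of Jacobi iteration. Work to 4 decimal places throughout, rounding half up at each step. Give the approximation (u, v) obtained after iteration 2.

(0.8667, -2.2667)

Iteration 1:
  u = (3 - (1)·1.0000) / (5) = 0.4000
  v = (-6 - (2)·-1.0000) / (3) = -1.3333
Iteration 2:
  u = (3 - (1)·-1.3333) / (5) = 0.8667
  v = (-6 - (2)·0.4000) / (3) = -2.2667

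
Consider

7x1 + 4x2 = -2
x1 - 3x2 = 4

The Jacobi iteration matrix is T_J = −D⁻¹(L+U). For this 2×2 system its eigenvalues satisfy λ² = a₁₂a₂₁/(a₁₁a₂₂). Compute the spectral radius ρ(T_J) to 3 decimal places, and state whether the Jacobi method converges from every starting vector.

0.436

a₁₂a₂₁/(a₁₁a₂₂) = (4)·(1) / ((7)·(-3)) = -0.190476
ρ = √|-0.190476| = √0.190476 = 0.436
ρ < 1, so Jacobi converges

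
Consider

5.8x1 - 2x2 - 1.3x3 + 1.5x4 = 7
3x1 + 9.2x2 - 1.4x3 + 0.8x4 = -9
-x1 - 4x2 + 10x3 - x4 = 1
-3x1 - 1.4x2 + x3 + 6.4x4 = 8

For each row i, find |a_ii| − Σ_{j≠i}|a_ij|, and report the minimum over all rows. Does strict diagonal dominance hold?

1

row 1: |5.8| − (2+1.3+1.5) = 1
row 2: |9.2| − (3+1.4+0.8) = 4
row 3: |10| − (1+4+1) = 4
row 4: |6.4| − (3+1.4+1) = 1
minimum over rows = 1 → strictly diagonally dominant (convergence guaranteed)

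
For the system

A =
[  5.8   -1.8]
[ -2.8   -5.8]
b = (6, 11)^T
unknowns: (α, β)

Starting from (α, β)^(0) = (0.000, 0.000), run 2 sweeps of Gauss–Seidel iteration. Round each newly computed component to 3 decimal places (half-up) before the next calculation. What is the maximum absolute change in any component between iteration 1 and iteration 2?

Iteration 1:
  α = (6 - (-1.8)·0.000) / (5.8) = 1.034
  β = (11 - (-2.8)·1.034) / (-5.8) = -2.396
Iteration 2:
  α = (6 - (-1.8)·-2.396) / (5.8) = 0.291
  β = (11 - (-2.8)·0.291) / (-5.8) = -2.037
Change: (-0.743, 0.359) → max |·| = 0.743

0.743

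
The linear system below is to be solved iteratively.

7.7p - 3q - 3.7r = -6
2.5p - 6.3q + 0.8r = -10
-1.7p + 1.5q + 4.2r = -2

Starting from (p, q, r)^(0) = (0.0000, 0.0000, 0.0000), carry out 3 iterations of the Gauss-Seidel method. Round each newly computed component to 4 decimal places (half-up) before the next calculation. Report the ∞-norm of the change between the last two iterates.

0.0632

Iteration 1:
  p = (-6 - (-3)·0.0000 - (-3.7)·0.0000) / (7.7) = -0.7792
  q = (-10 - (2.5)·-0.7792 - (0.8)·0.0000) / (-6.3) = 1.2781
  r = (-2 - (-1.7)·-0.7792 - (1.5)·1.2781) / (4.2) = -1.2480
Iteration 2:
  p = (-6 - (-3)·1.2781 - (-3.7)·-1.2480) / (7.7) = -0.8809
  q = (-10 - (2.5)·-0.8809 - (0.8)·-1.2480) / (-6.3) = 1.0793
  r = (-2 - (-1.7)·-0.8809 - (1.5)·1.0793) / (4.2) = -1.2182
Iteration 3:
  p = (-6 - (-3)·1.0793 - (-3.7)·-1.2182) / (7.7) = -0.9441
  q = (-10 - (2.5)·-0.9441 - (0.8)·-1.2182) / (-6.3) = 1.0580
  r = (-2 - (-1.7)·-0.9441 - (1.5)·1.0580) / (4.2) = -1.2362
Change: (-0.0632, -0.0213, -0.0180) → max |·| = 0.0632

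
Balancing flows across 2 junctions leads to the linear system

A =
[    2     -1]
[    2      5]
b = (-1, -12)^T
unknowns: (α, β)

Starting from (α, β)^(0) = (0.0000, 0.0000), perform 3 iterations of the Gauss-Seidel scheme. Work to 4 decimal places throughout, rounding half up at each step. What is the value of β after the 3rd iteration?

Iteration 1:
  α = (-1 - (-1)·0.0000) / (2) = -0.5000
  β = (-12 - (2)·-0.5000) / (5) = -2.2000
Iteration 2:
  α = (-1 - (-1)·-2.2000) / (2) = -1.6000
  β = (-12 - (2)·-1.6000) / (5) = -1.7600
Iteration 3:
  α = (-1 - (-1)·-1.7600) / (2) = -1.3800
  β = (-12 - (2)·-1.3800) / (5) = -1.8480

-1.8480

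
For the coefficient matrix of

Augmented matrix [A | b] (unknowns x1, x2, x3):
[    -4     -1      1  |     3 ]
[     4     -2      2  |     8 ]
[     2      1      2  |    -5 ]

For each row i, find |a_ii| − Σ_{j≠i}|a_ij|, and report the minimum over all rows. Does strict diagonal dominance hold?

-4

row 1: |-4| − (1+1) = 2
row 2: |-2| − (4+2) = -4
row 3: |2| − (2+1) = -1
minimum over rows = -4 → not strictly diagonally dominant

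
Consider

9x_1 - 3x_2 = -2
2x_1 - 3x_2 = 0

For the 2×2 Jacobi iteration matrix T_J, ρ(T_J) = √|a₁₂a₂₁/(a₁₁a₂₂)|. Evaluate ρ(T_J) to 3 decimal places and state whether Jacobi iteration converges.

0.471

a₁₂a₂₁/(a₁₁a₂₂) = (-3)·(2) / ((9)·(-3)) = 0.222222
ρ = √|0.222222| = √0.222222 = 0.471
ρ < 1, so Jacobi converges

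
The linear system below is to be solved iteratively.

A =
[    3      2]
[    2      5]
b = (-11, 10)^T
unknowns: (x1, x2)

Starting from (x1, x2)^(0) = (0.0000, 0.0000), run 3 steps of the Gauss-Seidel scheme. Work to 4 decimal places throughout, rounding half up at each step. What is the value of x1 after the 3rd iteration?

-6.5941

Iteration 1:
  x1 = (-11 - (2)·0.0000) / (3) = -3.6667
  x2 = (10 - (2)·-3.6667) / (5) = 3.4667
Iteration 2:
  x1 = (-11 - (2)·3.4667) / (3) = -5.9778
  x2 = (10 - (2)·-5.9778) / (5) = 4.3911
Iteration 3:
  x1 = (-11 - (2)·4.3911) / (3) = -6.5941
  x2 = (10 - (2)·-6.5941) / (5) = 4.6376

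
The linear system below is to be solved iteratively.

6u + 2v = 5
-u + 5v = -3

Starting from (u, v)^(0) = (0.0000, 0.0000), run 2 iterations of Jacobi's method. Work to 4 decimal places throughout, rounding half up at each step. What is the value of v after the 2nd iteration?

-0.4333

Iteration 1:
  u = (5 - (2)·0.0000) / (6) = 0.8333
  v = (-3 - (-1)·0.0000) / (5) = -0.6000
Iteration 2:
  u = (5 - (2)·-0.6000) / (6) = 1.0333
  v = (-3 - (-1)·0.8333) / (5) = -0.4333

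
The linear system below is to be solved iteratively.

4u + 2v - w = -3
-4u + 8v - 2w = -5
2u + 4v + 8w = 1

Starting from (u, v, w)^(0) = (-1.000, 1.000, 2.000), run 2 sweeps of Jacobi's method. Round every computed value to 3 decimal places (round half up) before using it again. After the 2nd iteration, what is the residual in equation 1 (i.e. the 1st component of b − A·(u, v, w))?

1.563

Iteration 1:
  u = (-3 - (2)·1.000 - (-1)·2.000) / (4) = -0.750
  v = (-5 - (-4)·-1.000 - (-2)·2.000) / (8) = -0.625
  w = (1 - (2)·-1.000 - (4)·1.000) / (8) = -0.125
Iteration 2:
  u = (-3 - (2)·-0.625 - (-1)·-0.125) / (4) = -0.469
  v = (-5 - (-4)·-0.750 - (-2)·-0.125) / (8) = -1.031
  w = (1 - (2)·-0.750 - (4)·-0.625) / (8) = 0.625
Residual b − A·x = (1.563, 2.622, 1.062)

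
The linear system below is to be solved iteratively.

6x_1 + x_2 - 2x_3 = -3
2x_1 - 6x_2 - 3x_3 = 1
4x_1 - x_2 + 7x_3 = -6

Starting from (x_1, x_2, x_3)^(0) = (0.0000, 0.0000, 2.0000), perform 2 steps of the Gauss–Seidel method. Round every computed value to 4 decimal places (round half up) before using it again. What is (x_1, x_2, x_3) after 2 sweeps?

(-0.6852, 0.1605, -0.4427)

Iteration 1:
  x_1 = (-3 - (1)·0.0000 - (-2)·2.0000) / (6) = 0.1667
  x_2 = (1 - (2)·0.1667 - (-3)·2.0000) / (-6) = -1.1111
  x_3 = (-6 - (4)·0.1667 - (-1)·-1.1111) / (7) = -1.1111
Iteration 2:
  x_1 = (-3 - (1)·-1.1111 - (-2)·-1.1111) / (6) = -0.6852
  x_2 = (1 - (2)·-0.6852 - (-3)·-1.1111) / (-6) = 0.1605
  x_3 = (-6 - (4)·-0.6852 - (-1)·0.1605) / (7) = -0.4427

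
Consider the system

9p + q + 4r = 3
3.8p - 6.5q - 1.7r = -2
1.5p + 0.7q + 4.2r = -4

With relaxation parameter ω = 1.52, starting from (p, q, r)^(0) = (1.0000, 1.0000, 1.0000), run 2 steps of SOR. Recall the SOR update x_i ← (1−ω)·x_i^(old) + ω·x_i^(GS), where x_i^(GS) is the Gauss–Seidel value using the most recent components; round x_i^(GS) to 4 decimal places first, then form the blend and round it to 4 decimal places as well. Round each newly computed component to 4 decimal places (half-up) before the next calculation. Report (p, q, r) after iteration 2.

(1.9646, 3.3187, -2.7334)

Iteration 1:
  p: GS value = (3 - (1)·1.0000 - (4)·1.0000) / (9) = -0.2222;  p ← (1−ω)·1.0000 + ω·-0.2222 = -0.8577
  q: GS value = (-2 - (3.8)·-0.8577 - (-1.7)·1.0000) / (-6.5) = -0.4553;  q ← (1−ω)·1.0000 + ω·-0.4553 = -1.2121
  r: GS value = (-4 - (1.5)·-0.8577 - (0.7)·-1.2121) / (4.2) = -0.4440;  r ← (1−ω)·1.0000 + ω·-0.4440 = -1.1949
Iteration 2:
  p: GS value = (3 - (1)·-1.2121 - (4)·-1.1949) / (9) = 0.9991;  p ← (1−ω)·-0.8577 + ω·0.9991 = 1.9646
  q: GS value = (-2 - (3.8)·1.9646 - (-1.7)·-1.1949) / (-6.5) = 1.7687;  q ← (1−ω)·-1.2121 + ω·1.7687 = 3.3187
  r: GS value = (-4 - (1.5)·1.9646 - (0.7)·3.3187) / (4.2) = -2.2071;  r ← (1−ω)·-1.1949 + ω·-2.2071 = -2.7334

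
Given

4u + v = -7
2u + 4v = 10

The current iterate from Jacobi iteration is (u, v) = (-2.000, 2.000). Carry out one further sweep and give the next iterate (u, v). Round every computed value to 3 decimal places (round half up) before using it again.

One sweep:
  u = (-7 - (1)·2.000) / (4) = -2.250
  v = (10 - (2)·-2.000) / (4) = 3.500

(-2.250, 3.500)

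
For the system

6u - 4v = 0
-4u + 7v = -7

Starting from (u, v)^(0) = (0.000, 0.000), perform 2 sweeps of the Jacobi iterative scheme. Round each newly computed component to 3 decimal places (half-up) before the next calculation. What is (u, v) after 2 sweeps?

(-0.667, -1.000)

Iteration 1:
  u = (0 - (-4)·0.000) / (6) = 0.000
  v = (-7 - (-4)·0.000) / (7) = -1.000
Iteration 2:
  u = (0 - (-4)·-1.000) / (6) = -0.667
  v = (-7 - (-4)·0.000) / (7) = -1.000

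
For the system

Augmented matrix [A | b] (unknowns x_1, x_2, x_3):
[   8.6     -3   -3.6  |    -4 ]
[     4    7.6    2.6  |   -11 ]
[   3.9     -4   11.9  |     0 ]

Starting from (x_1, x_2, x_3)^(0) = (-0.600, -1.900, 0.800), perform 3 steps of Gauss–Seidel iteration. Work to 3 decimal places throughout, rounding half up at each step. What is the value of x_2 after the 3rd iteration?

-1.064

Iteration 1:
  x_1 = (-4 - (-3)·-1.900 - (-3.6)·0.800) / (8.6) = -0.793
  x_2 = (-11 - (4)·-0.793 - (2.6)·0.800) / (7.6) = -1.304
  x_3 = (0 - (3.9)·-0.793 - (-4)·-1.304) / (11.9) = -0.178
Iteration 2:
  x_1 = (-4 - (-3)·-1.304 - (-3.6)·-0.178) / (8.6) = -0.995
  x_2 = (-11 - (4)·-0.995 - (2.6)·-0.178) / (7.6) = -0.863
  x_3 = (0 - (3.9)·-0.995 - (-4)·-0.863) / (11.9) = 0.036
Iteration 3:
  x_1 = (-4 - (-3)·-0.863 - (-3.6)·0.036) / (8.6) = -0.751
  x_2 = (-11 - (4)·-0.751 - (2.6)·0.036) / (7.6) = -1.064
  x_3 = (0 - (3.9)·-0.751 - (-4)·-1.064) / (11.9) = -0.112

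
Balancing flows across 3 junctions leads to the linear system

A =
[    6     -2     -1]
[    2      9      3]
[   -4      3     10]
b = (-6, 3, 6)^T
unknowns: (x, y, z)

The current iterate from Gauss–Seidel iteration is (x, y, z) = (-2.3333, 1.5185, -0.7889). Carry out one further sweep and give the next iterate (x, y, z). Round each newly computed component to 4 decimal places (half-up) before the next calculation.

One sweep:
  x = (-6 - (-2)·1.5185 - (-1)·-0.7889) / (6) = -0.6253
  y = (3 - (2)·-0.6253 - (3)·-0.7889) / (9) = 0.7353
  z = (6 - (-4)·-0.6253 - (3)·0.7353) / (10) = 0.1293

(-0.6253, 0.7353, 0.1293)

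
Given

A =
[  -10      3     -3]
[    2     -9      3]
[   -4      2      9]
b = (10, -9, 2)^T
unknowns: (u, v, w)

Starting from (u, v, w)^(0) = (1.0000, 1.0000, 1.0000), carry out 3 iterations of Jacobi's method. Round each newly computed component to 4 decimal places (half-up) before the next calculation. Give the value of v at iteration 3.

Iteration 1:
  u = (10 - (3)·1.0000 - (-3)·1.0000) / (-10) = -1.0000
  v = (-9 - (2)·1.0000 - (3)·1.0000) / (-9) = 1.5556
  w = (2 - (-4)·1.0000 - (2)·1.0000) / (9) = 0.4444
Iteration 2:
  u = (10 - (3)·1.5556 - (-3)·0.4444) / (-10) = -0.6666
  v = (-9 - (2)·-1.0000 - (3)·0.4444) / (-9) = 0.9259
  w = (2 - (-4)·-1.0000 - (2)·1.5556) / (9) = -0.5679
Iteration 3:
  u = (10 - (3)·0.9259 - (-3)·-0.5679) / (-10) = -0.5519
  v = (-9 - (2)·-0.6666 - (3)·-0.5679) / (-9) = 0.6626
  w = (2 - (-4)·-0.6666 - (2)·0.9259) / (9) = -0.2798

0.6626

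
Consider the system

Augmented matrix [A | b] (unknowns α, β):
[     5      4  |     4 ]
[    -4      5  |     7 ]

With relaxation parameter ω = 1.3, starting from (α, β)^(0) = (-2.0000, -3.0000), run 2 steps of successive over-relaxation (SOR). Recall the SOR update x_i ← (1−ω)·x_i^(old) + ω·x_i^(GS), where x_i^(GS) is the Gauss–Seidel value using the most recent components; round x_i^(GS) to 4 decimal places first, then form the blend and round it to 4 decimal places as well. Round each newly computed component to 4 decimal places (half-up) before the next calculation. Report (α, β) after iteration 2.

Iteration 1:
  α: GS value = (4 - (4)·-3.0000) / (5) = 3.2000;  α ← (1−ω)·-2.0000 + ω·3.2000 = 4.7600
  β: GS value = (7 - (-4)·4.7600) / (5) = 5.2080;  β ← (1−ω)·-3.0000 + ω·5.2080 = 7.6704
Iteration 2:
  α: GS value = (4 - (4)·7.6704) / (5) = -5.3363;  α ← (1−ω)·4.7600 + ω·-5.3363 = -8.3652
  β: GS value = (7 - (-4)·-8.3652) / (5) = -5.2922;  β ← (1−ω)·7.6704 + ω·-5.2922 = -9.1810

(-8.3652, -9.1810)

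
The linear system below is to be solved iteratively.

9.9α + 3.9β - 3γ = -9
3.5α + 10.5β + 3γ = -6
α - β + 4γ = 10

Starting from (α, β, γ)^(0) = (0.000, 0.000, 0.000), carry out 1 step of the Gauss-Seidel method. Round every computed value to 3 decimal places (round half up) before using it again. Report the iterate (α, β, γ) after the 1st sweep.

(-0.909, -0.268, 2.660)

Iteration 1:
  α = (-9 - (3.9)·0.000 - (-3)·0.000) / (9.9) = -0.909
  β = (-6 - (3.5)·-0.909 - (3)·0.000) / (10.5) = -0.268
  γ = (10 - (1)·-0.909 - (-1)·-0.268) / (4) = 2.660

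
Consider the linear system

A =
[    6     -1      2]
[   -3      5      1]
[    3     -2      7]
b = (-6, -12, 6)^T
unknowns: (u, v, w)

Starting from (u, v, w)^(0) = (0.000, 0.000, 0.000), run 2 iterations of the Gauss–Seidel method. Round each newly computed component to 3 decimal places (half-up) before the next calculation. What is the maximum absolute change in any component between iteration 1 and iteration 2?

Iteration 1:
  u = (-6 - (-1)·0.000 - (2)·0.000) / (6) = -1.000
  v = (-12 - (-3)·-1.000 - (1)·0.000) / (5) = -3.000
  w = (6 - (3)·-1.000 - (-2)·-3.000) / (7) = 0.429
Iteration 2:
  u = (-6 - (-1)·-3.000 - (2)·0.429) / (6) = -1.643
  v = (-12 - (-3)·-1.643 - (1)·0.429) / (5) = -3.472
  w = (6 - (3)·-1.643 - (-2)·-3.472) / (7) = 0.569
Change: (-0.643, -0.472, 0.140) → max |·| = 0.643

0.643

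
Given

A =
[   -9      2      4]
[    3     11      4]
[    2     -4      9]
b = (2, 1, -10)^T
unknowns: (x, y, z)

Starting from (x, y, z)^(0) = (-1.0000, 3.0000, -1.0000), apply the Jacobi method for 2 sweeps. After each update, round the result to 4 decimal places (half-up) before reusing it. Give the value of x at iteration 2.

Iteration 1:
  x = (2 - (2)·3.0000 - (4)·-1.0000) / (-9) = 0.0000
  y = (1 - (3)·-1.0000 - (4)·-1.0000) / (11) = 0.7273
  z = (-10 - (2)·-1.0000 - (-4)·3.0000) / (9) = 0.4444
Iteration 2:
  x = (2 - (2)·0.7273 - (4)·0.4444) / (-9) = 0.1369
  y = (1 - (3)·0.0000 - (4)·0.4444) / (11) = -0.0707
  z = (-10 - (2)·0.0000 - (-4)·0.7273) / (9) = -0.7879

0.1369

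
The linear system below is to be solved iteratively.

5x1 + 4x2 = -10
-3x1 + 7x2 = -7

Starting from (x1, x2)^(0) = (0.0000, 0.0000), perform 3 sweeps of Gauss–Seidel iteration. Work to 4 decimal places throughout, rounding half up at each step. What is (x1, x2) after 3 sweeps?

Iteration 1:
  x1 = (-10 - (4)·0.0000) / (5) = -2.0000
  x2 = (-7 - (-3)·-2.0000) / (7) = -1.8571
Iteration 2:
  x1 = (-10 - (4)·-1.8571) / (5) = -0.5143
  x2 = (-7 - (-3)·-0.5143) / (7) = -1.2204
Iteration 3:
  x1 = (-10 - (4)·-1.2204) / (5) = -1.0237
  x2 = (-7 - (-3)·-1.0237) / (7) = -1.4387

(-1.0237, -1.4387)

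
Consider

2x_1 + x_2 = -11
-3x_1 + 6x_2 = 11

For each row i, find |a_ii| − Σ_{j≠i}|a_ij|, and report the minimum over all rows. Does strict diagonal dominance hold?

1

row 1: |2| − (1) = 1
row 2: |6| − (3) = 3
minimum over rows = 1 → strictly diagonally dominant (convergence guaranteed)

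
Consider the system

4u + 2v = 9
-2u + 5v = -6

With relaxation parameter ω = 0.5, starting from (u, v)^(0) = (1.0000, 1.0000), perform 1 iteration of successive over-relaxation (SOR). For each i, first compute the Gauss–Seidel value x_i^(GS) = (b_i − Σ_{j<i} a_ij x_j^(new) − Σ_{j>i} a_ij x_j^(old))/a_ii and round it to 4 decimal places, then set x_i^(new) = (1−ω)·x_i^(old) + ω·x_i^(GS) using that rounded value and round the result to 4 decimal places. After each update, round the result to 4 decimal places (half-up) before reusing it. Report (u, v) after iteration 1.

Iteration 1:
  u: GS value = (9 - (2)·1.0000) / (4) = 1.7500;  u ← (1−ω)·1.0000 + ω·1.7500 = 1.3750
  v: GS value = (-6 - (-2)·1.3750) / (5) = -0.6500;  v ← (1−ω)·1.0000 + ω·-0.6500 = 0.1750

(1.3750, 0.1750)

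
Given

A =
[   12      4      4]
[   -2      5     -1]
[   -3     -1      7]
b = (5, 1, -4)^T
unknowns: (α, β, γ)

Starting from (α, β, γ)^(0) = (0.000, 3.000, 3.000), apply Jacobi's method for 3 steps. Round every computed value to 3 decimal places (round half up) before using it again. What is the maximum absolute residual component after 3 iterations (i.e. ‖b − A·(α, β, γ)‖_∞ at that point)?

Iteration 1:
  α = (5 - (4)·3.000 - (4)·3.000) / (12) = -1.583
  β = (1 - (-2)·0.000 - (-1)·3.000) / (5) = 0.800
  γ = (-4 - (-3)·0.000 - (-1)·3.000) / (7) = -0.143
Iteration 2:
  α = (5 - (4)·0.800 - (4)·-0.143) / (12) = 0.198
  β = (1 - (-2)·-1.583 - (-1)·-0.143) / (5) = -0.462
  γ = (-4 - (-3)·-1.583 - (-1)·0.800) / (7) = -1.136
Iteration 3:
  α = (5 - (4)·-0.462 - (4)·-1.136) / (12) = 0.949
  β = (1 - (-2)·0.198 - (-1)·-1.136) / (5) = 0.052
  γ = (-4 - (-3)·0.198 - (-1)·-0.462) / (7) = -0.553
Residual b − A·x = (-4.384, 2.085, 2.770); ∞-norm = 4.384

4.384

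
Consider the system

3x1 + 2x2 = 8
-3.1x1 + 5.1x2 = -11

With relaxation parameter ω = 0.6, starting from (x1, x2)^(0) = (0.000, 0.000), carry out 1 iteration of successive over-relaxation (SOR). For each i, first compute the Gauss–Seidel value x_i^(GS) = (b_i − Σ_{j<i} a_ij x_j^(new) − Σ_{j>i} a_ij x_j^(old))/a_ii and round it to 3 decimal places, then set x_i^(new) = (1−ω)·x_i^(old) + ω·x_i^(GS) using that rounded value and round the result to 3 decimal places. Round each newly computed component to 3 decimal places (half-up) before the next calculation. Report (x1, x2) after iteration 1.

(1.600, -0.710)

Iteration 1:
  x1: GS value = (8 - (2)·0.000) / (3) = 2.667;  x1 ← (1−ω)·0.000 + ω·2.667 = 1.600
  x2: GS value = (-11 - (-3.1)·1.600) / (5.1) = -1.184;  x2 ← (1−ω)·0.000 + ω·-1.184 = -0.710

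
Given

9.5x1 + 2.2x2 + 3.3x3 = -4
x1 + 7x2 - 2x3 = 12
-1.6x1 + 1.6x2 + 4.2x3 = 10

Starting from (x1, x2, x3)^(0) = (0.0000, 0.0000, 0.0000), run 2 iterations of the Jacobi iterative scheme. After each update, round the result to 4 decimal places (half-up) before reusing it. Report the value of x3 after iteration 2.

1.5675

Iteration 1:
  x1 = (-4 - (2.2)·0.0000 - (3.3)·0.0000) / (9.5) = -0.4211
  x2 = (12 - (1)·0.0000 - (-2)·0.0000) / (7) = 1.7143
  x3 = (10 - (-1.6)·0.0000 - (1.6)·0.0000) / (4.2) = 2.3810
Iteration 2:
  x1 = (-4 - (2.2)·1.7143 - (3.3)·2.3810) / (9.5) = -1.6451
  x2 = (12 - (1)·-0.4211 - (-2)·2.3810) / (7) = 2.4547
  x3 = (10 - (-1.6)·-0.4211 - (1.6)·1.7143) / (4.2) = 1.5675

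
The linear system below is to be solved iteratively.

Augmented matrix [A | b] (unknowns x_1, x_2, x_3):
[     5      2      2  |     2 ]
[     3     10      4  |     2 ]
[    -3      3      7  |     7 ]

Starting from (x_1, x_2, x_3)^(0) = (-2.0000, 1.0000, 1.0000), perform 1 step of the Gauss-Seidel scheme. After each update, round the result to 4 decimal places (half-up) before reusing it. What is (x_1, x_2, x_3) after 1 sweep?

(-0.4000, -0.0800, 0.8629)

Iteration 1:
  x_1 = (2 - (2)·1.0000 - (2)·1.0000) / (5) = -0.4000
  x_2 = (2 - (3)·-0.4000 - (4)·1.0000) / (10) = -0.0800
  x_3 = (7 - (-3)·-0.4000 - (3)·-0.0800) / (7) = 0.8629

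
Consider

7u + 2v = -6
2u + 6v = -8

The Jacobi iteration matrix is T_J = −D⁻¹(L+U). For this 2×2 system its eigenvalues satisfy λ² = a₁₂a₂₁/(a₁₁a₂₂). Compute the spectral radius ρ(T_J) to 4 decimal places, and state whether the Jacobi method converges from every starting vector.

a₁₂a₂₁/(a₁₁a₂₂) = (2)·(2) / ((7)·(6)) = 0.095238
ρ = √|0.095238| = √0.095238 = 0.3086
ρ < 1, so Jacobi converges

0.3086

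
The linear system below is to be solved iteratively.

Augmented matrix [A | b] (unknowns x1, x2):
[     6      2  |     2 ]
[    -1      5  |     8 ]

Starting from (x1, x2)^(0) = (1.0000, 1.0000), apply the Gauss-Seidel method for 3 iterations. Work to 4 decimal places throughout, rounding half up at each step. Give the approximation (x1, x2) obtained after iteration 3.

Iteration 1:
  x1 = (2 - (2)·1.0000) / (6) = 0.0000
  x2 = (8 - (-1)·0.0000) / (5) = 1.6000
Iteration 2:
  x1 = (2 - (2)·1.6000) / (6) = -0.2000
  x2 = (8 - (-1)·-0.2000) / (5) = 1.5600
Iteration 3:
  x1 = (2 - (2)·1.5600) / (6) = -0.1867
  x2 = (8 - (-1)·-0.1867) / (5) = 1.5627

(-0.1867, 1.5627)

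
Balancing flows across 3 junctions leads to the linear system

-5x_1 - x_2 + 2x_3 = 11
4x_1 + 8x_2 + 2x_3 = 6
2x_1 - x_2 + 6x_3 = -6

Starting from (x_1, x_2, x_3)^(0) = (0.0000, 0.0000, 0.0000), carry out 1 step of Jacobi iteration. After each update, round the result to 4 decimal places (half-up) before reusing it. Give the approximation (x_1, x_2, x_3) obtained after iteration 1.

(-2.2000, 0.7500, -1.0000)

Iteration 1:
  x_1 = (11 - (-1)·0.0000 - (2)·0.0000) / (-5) = -2.2000
  x_2 = (6 - (4)·0.0000 - (2)·0.0000) / (8) = 0.7500
  x_3 = (-6 - (2)·0.0000 - (-1)·0.0000) / (6) = -1.0000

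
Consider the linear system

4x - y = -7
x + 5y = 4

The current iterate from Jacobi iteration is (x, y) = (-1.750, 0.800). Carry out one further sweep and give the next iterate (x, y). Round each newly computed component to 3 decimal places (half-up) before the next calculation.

One sweep:
  x = (-7 - (-1)·0.800) / (4) = -1.550
  y = (4 - (1)·-1.750) / (5) = 1.150

(-1.550, 1.150)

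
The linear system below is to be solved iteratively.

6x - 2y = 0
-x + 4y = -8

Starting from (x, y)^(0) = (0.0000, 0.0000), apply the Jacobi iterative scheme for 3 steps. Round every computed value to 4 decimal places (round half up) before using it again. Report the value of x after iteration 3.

Iteration 1:
  x = (0 - (-2)·0.0000) / (6) = 0.0000
  y = (-8 - (-1)·0.0000) / (4) = -2.0000
Iteration 2:
  x = (0 - (-2)·-2.0000) / (6) = -0.6667
  y = (-8 - (-1)·0.0000) / (4) = -2.0000
Iteration 3:
  x = (0 - (-2)·-2.0000) / (6) = -0.6667
  y = (-8 - (-1)·-0.6667) / (4) = -2.1667

-0.6667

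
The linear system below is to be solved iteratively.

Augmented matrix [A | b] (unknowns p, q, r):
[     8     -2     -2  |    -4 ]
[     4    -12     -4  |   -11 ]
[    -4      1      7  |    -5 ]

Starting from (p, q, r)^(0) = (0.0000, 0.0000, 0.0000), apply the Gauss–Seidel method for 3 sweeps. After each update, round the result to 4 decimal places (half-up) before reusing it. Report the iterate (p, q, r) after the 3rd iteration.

Iteration 1:
  p = (-4 - (-2)·0.0000 - (-2)·0.0000) / (8) = -0.5000
  q = (-11 - (4)·-0.5000 - (-4)·0.0000) / (-12) = 0.7500
  r = (-5 - (-4)·-0.5000 - (1)·0.7500) / (7) = -1.1071
Iteration 2:
  p = (-4 - (-2)·0.7500 - (-2)·-1.1071) / (8) = -0.5893
  q = (-11 - (4)·-0.5893 - (-4)·-1.1071) / (-12) = 1.0893
  r = (-5 - (-4)·-0.5893 - (1)·1.0893) / (7) = -1.2066
Iteration 3:
  p = (-4 - (-2)·1.0893 - (-2)·-1.2066) / (8) = -0.5293
  q = (-11 - (4)·-0.5293 - (-4)·-1.2066) / (-12) = 1.1424
  r = (-5 - (-4)·-0.5293 - (1)·1.1424) / (7) = -1.1799

(-0.5293, 1.1424, -1.1799)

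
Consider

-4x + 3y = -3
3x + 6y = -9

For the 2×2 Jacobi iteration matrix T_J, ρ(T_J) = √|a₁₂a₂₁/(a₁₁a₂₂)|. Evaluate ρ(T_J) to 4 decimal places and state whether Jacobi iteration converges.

0.6124

a₁₂a₂₁/(a₁₁a₂₂) = (3)·(3) / ((-4)·(6)) = -0.375000
ρ = √|-0.375000| = √0.375000 = 0.6124
ρ < 1, so Jacobi converges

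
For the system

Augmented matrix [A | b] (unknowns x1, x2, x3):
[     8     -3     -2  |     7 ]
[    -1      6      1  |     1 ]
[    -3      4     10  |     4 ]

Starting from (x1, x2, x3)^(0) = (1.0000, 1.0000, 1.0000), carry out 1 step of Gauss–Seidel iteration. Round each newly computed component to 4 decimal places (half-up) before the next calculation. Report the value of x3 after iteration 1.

0.7500

Iteration 1:
  x1 = (7 - (-3)·1.0000 - (-2)·1.0000) / (8) = 1.5000
  x2 = (1 - (-1)·1.5000 - (1)·1.0000) / (6) = 0.2500
  x3 = (4 - (-3)·1.5000 - (4)·0.2500) / (10) = 0.7500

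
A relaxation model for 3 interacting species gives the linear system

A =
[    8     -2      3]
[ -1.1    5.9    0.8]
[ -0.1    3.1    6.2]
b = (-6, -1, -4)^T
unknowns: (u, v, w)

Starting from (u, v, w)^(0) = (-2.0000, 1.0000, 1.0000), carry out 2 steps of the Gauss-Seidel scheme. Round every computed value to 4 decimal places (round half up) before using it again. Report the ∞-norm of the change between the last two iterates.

Iteration 1:
  u = (-6 - (-2)·1.0000 - (3)·1.0000) / (8) = -0.8750
  v = (-1 - (-1.1)·-0.8750 - (0.8)·1.0000) / (5.9) = -0.4682
  w = (-4 - (-0.1)·-0.8750 - (3.1)·-0.4682) / (6.2) = -0.4252
Iteration 2:
  u = (-6 - (-2)·-0.4682 - (3)·-0.4252) / (8) = -0.7076
  v = (-1 - (-1.1)·-0.7076 - (0.8)·-0.4252) / (5.9) = -0.2438
  w = (-4 - (-0.1)·-0.7076 - (3.1)·-0.2438) / (6.2) = -0.5347
Change: (0.1674, 0.2244, -0.1095) → max |·| = 0.2244

0.2244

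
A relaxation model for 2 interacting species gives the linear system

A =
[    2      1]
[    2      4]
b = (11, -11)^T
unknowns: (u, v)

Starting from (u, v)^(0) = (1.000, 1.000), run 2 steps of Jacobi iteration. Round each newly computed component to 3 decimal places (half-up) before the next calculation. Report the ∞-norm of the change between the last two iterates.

2.125

Iteration 1:
  u = (11 - (1)·1.000) / (2) = 5.000
  v = (-11 - (2)·1.000) / (4) = -3.250
Iteration 2:
  u = (11 - (1)·-3.250) / (2) = 7.125
  v = (-11 - (2)·5.000) / (4) = -5.250
Change: (2.125, -2.000) → max |·| = 2.125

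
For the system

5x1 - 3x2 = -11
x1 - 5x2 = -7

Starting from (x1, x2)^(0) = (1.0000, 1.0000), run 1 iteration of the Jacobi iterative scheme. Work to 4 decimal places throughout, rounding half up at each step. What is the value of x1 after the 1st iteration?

-1.6000

Iteration 1:
  x1 = (-11 - (-3)·1.0000) / (5) = -1.6000
  x2 = (-7 - (1)·1.0000) / (-5) = 1.6000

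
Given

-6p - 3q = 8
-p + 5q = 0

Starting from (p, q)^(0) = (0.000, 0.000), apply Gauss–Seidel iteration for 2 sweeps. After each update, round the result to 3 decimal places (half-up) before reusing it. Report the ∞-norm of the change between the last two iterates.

Iteration 1:
  p = (8 - (-3)·0.000) / (-6) = -1.333
  q = (0 - (-1)·-1.333) / (5) = -0.267
Iteration 2:
  p = (8 - (-3)·-0.267) / (-6) = -1.200
  q = (0 - (-1)·-1.200) / (5) = -0.240
Change: (0.133, 0.027) → max |·| = 0.133

0.133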